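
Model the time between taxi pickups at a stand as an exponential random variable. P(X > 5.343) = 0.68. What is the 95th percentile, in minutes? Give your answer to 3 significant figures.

41.5

e^(−λ·5.343) = 0.68 ⇒ λ = −ln(0.68)/5.343 = 0.0721809.
95th percentile: 1 − e^(−λt) = 0.95, t = −ln(0.05)/λ = 41.5031 minutes.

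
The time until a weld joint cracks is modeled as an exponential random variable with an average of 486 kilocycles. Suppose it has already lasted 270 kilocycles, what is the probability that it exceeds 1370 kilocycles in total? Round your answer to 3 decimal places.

0.104

The rate is λ = 1/486 = 0.00205761 per kilocycle.
The exponential is memoryless, so the remaining time is again Exp(λ): the condition X > 270 is irrelevant.
P(X > 1100) = e^(−2.2634) ≈ 0.104.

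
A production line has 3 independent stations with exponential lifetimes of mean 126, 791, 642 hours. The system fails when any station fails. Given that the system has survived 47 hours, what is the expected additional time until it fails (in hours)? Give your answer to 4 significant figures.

92.95

First-failure rate Σλ = 1/126 + 1/791 + 1/642 = 0.0107584.
By memorylessness the expected residual is 1/Σλ = 92.9509 hours, regardless of the 47 already elapsed.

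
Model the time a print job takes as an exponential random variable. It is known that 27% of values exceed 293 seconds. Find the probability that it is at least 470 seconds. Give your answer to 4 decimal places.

e^(−λ·293) = 0.27 ⇒ λ = −ln(0.27)/293 = 0.00446871.
P(X > 470) = e^(−0.00446871·470) = e^(−2.1003) ≈ 0.1224.

0.1224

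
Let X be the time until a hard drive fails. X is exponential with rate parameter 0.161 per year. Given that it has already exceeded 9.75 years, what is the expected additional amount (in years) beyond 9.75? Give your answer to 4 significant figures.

6.211

By memorylessness, the remaining amount past any threshold is again Exp(λ) with mean 1/λ = 6.21118 years.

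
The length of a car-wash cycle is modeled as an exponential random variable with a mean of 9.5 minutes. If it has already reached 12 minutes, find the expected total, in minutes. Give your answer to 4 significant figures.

The rate is λ = 1/9.5 = 0.105263 per minute.
By memorylessness, E[X | X > 12] = 12 + 1/λ = 12 + 9.5 = 21.5 minutes.

21.50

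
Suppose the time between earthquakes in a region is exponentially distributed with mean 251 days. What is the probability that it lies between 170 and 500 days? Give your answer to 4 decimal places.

The rate is λ = 1/251 = 0.00398406 per day.
P(170 < X < 500) = e^(−λ·170) − e^(−λ·500) = 0.50799 − 0.13642 ≈ 0.3716.

0.3716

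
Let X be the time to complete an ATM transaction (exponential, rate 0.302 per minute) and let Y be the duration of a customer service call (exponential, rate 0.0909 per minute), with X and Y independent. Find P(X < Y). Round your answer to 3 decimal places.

0.769

λ_1 = 0.302, λ_2 = 0.0909.
For independent exponentials, P(X < Y) = λ_1/(λ_1+λ_2) = 0.302/0.3929 ≈ 0.769.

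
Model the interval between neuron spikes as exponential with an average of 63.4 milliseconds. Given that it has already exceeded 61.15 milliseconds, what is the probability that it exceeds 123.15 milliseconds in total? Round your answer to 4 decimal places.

0.3761

The rate is λ = 1/63.4 = 0.0157729 per millisecond.
P(X > s+t | X > s) = e^(−λ(s+t))/e^(−λs) = e^(−λt), independent of s = 61.15.
P(X > 62) = e^(−0.97792) ≈ 0.3761.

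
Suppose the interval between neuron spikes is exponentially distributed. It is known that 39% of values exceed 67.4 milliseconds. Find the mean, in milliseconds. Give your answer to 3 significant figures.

71.6

e^(−λ·67.4) = 0.39 ⇒ λ = −ln(0.39)/67.4 = 0.0139705.
Mean = 1/λ = 71.5796 milliseconds.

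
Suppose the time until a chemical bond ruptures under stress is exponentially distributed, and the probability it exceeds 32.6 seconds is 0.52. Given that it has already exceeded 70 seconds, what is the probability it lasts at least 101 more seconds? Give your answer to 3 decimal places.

From e^(−λ·32.6) = 0.52, λ = −ln(0.52)/32.6 = 0.0200591.
Memoryless: P(X > 70+101 | X > 70) = P(X > 101) = e^(−0.0200591·101) ≈ 0.132.

0.132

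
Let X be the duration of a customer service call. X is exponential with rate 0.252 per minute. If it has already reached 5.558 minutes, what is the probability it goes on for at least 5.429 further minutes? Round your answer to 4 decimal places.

The exponential is memoryless, so the remaining time is again Exp(λ): the condition X > 5.558 is irrelevant.
P(X > 5.429) = e^(−1.3681) ≈ 0.2546.

0.2546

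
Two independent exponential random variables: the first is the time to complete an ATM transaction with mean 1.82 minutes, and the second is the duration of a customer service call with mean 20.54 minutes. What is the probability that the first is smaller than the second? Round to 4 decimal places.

λ_1 = 1/1.82 = 0.549451, λ_2 = 1/20.54 = 0.0486855.
For independent exponentials, P(the first < the second) = λ_1/(λ_1+λ_2) = 0.549451/0.598136 ≈ 0.9186.

0.9186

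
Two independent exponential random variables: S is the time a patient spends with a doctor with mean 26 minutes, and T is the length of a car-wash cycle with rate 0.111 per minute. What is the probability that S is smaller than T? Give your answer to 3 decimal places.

0.257

λ_1 = 1/26 = 0.0384615, λ_2 = 0.111.
For independent exponentials, P(S < T) = λ_1/(λ_1+λ_2) = 0.0384615/0.149462 ≈ 0.257.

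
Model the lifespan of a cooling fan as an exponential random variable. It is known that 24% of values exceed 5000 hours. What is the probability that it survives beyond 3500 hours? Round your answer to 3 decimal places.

0.368

e^(−λ·5000) = 0.24 ⇒ λ = −ln(0.24)/5000 = 0.000285423.
P(X > 3500) = e^(−0.000285423·3500) = e^(−0.99898) ≈ 0.368.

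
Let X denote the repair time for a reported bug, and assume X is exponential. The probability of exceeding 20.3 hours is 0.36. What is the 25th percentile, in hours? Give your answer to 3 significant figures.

5.72

e^(−λ·20.3) = 0.36 ⇒ λ = −ln(0.36)/20.3 = 0.0503276.
25th percentile: 1 − e^(−λt) = 0.25, t = −ln(0.75)/λ = 5.71618 hours.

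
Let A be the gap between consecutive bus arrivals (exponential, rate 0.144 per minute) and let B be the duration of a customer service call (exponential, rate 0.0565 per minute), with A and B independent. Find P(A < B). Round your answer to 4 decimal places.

0.7182

λ_1 = 0.144, λ_2 = 0.0565.
For independent exponentials, P(A < B) = λ_1/(λ_1+λ_2) = 0.144/0.2005 ≈ 0.7182.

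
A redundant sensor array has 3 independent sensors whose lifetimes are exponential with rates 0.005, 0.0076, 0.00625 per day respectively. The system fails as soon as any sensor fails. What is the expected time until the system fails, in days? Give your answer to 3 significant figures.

53.1

The time to first failure is exponential with rate Σλ = 0.005 + 0.0076 + 0.00625 = 0.01885.
E[min] = 1/Σλ = 1/0.01885 = 53.0504 days.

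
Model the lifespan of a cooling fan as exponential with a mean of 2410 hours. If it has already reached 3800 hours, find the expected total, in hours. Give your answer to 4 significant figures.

6210

The rate is λ = 1/2410 = 0.000414938 per hour.
By memorylessness, E[X | X > 3800] = 3800 + 1/λ = 3800 + 2410 = 6210 hours.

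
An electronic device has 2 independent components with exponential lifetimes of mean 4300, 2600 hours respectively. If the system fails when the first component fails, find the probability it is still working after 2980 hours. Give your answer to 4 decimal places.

The first failure time is exponential with rate Σλ_i = 1/4300 + 1/2600 = 0.000617174 per hour.
P(min > 2980) = e^(−0.000617174·2980) = e^(−1.8392) ≈ 0.1589.

0.1589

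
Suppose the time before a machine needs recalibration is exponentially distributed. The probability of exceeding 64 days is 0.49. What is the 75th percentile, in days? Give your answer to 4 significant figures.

e^(−λ·64) = 0.49 ⇒ λ = −ln(0.49)/64 = 0.0111461.
75th percentile: 1 − e^(−λt) = 0.75, t = −ln(0.25)/λ = 124.375 days.

124.4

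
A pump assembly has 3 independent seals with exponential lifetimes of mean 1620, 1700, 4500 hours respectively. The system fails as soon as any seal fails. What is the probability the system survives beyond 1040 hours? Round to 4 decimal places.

0.2265

The first failure time is exponential with rate Σλ_i = 1/1620 + 1/1700 + 1/4500 = 0.00142774 per hour.
P(min > 1040) = e^(−0.00142774·1040) = e^(−1.4849) ≈ 0.2265.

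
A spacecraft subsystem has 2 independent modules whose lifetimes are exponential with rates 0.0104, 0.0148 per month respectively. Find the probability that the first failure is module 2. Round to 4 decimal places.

0.5873

The time to first failure is exponential with rate Σλ = 0.0104 + 0.0148 = 0.0252.
P(module 2 first) = λ_2/Σλ = 0.0148/0.0252 ≈ 0.5873.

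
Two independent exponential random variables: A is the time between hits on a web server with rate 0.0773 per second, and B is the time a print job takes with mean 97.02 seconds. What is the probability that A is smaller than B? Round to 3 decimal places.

λ_1 = 0.0773, λ_2 = 1/97.02 = 0.0103072.
For independent exponentials, P(A < B) = λ_1/(λ_1+λ_2) = 0.0773/0.0876072 ≈ 0.882.

0.882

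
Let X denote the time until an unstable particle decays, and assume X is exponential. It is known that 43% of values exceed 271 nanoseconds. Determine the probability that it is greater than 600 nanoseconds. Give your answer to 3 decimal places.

0.154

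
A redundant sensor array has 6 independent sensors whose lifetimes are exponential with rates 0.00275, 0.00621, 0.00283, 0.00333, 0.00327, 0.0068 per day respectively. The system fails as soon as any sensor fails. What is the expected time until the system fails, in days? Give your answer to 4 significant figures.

The time to first failure is exponential with rate Σλ = 0.00275 + 0.00621 + 0.00283 + 0.00333 + 0.00327 + 0.0068 = 0.02519.
E[min] = 1/Σλ = 1/0.02519 = 39.6983 days.

39.70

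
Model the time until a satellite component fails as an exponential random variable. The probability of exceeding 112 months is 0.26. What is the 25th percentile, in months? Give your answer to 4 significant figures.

e^(−λ·112) = 0.26 ⇒ λ = −ln(0.26)/112 = 0.0120274.
25th percentile: 1 − e^(−λt) = 0.25, t = −ln(0.75)/λ = 23.9188 months.

23.92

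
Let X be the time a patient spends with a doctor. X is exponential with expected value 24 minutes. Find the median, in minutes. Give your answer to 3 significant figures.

16.6

The rate is λ = 1/24 = 0.0416667 per minute.
Set 1 − e^(−λt) = 0.5, so t = −ln(0.5)/λ = 0.69315/0.0416667 ≈ 16.6355 minutes.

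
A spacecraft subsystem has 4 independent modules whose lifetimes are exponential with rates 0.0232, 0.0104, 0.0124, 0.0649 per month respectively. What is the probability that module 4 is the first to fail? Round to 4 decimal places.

0.5852

The time to first failure is exponential with rate Σλ = 0.0232 + 0.0104 + 0.0124 + 0.0649 = 0.1109.
P(module 4 first) = λ_4/Σλ = 0.0649/0.1109 ≈ 0.5852.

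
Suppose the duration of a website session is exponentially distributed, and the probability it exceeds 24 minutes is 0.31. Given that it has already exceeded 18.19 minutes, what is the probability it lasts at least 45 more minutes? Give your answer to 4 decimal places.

0.1113

From e^(−λ·24) = 0.31, λ = −ln(0.31)/24 = 0.0487993.
Memoryless: P(X > 18.19+45 | X > 18.19) = P(X > 45) = e^(−0.0487993·45) ≈ 0.1113.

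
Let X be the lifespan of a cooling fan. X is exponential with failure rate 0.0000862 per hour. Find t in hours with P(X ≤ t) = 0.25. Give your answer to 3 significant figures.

3340

Set 1 − e^(−λt) = 0.25, so t = −ln(0.75)/λ = 0.28768/0.0000862 ≈ 3337.38 hours.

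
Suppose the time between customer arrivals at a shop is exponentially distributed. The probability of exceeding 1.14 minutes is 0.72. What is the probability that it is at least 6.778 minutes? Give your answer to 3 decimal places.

0.142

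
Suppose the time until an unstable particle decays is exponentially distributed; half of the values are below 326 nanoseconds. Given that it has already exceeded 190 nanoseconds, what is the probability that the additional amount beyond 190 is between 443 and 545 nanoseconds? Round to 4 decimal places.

0.0760

For an exponential, median = ln(2)/λ, so λ = ln 2 / 326 = 0.00212622 per nanosecond.
Memoryless: the residual past 190 is again Exp(λ).
P(443 < residual < 545) = e^(−λ·443) − e^(−λ·545) = 0.38988 − 0.31387 ≈ 0.0760.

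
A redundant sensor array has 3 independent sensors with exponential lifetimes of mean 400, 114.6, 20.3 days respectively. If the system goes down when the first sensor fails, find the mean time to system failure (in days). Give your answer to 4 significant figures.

The first failure time is exponential with rate Σλ_i = 1/400 + 1/114.6 + 1/20.3 = 0.0604871 per day.
E[min] = 1/Σλ = 1/0.0604871 = 16.5325 days.

16.53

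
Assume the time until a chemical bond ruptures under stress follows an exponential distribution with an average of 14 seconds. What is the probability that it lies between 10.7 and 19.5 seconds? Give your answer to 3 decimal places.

0.217

The rate is λ = 1/14 = 0.0714286 per second.
P(10.7 < X < 19.5) = e^(−λ·10.7) − e^(−λ·19.5) = 0.46567 − 0.24836 ≈ 0.217.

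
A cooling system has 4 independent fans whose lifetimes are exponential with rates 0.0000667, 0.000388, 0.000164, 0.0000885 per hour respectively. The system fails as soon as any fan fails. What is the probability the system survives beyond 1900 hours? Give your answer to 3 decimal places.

The time to first failure is exponential with rate Σλ = 0.0000667 + 0.000388 + 0.000164 + 0.0000885 = 0.0007072.
P(min > 1900) = e^(−0.0007072·1900) = e^(−1.3437) ≈ 0.261.

0.261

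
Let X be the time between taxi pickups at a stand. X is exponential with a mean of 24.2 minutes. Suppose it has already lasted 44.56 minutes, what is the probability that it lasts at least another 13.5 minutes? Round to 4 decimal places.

0.5724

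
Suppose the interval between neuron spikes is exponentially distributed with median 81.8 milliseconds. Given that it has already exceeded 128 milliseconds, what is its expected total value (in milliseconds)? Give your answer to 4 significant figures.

246.0

For an exponential, median = ln(2)/λ, so λ = ln 2 / 81.8 = 0.00847368 per millisecond.
By memorylessness, E[X | X > 128] = 128 + 1/λ = 128 + 118.012 = 246.012 milliseconds.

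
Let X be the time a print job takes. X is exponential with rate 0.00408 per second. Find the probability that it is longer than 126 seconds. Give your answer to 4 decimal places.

P(X > 126) = e^(−λ·126) = e^(−0.51408) ≈ 0.5981.

0.5981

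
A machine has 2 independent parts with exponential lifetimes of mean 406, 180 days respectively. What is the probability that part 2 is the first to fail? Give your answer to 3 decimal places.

Rates: λ_i = 1/mean_i → 0.00246305, 0.00555556; Σλ = 0.00801861.
P(part 2 first) = λ_2/Σλ = 0.00555556/0.00801861 ≈ 0.693.

0.693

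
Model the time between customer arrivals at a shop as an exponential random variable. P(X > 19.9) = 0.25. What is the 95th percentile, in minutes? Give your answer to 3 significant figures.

e^(−λ·19.9) = 0.25 ⇒ λ = −ln(0.25)/19.9 = 0.069663.
95th percentile: 1 − e^(−λt) = 0.95, t = −ln(0.05)/λ = 43.0032 minutes.

43.0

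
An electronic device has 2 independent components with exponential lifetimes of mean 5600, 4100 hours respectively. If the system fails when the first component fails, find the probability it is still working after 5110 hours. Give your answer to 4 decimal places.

The first failure time is exponential with rate Σλ_i = 1/5600 + 1/4100 = 0.000422474 per hour.
P(min > 5110) = e^(−0.000422474·5110) = e^(−2.1588) ≈ 0.1155.

0.1155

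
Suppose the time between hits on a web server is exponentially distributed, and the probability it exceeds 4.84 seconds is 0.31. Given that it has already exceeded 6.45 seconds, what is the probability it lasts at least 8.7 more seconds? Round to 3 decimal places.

0.122

From e^(−λ·4.84) = 0.31, λ = −ln(0.31)/4.84 = 0.24198.
Memoryless: P(X > 6.45+8.7 | X > 6.45) = P(X > 8.7) = e^(−0.24198·8.7) ≈ 0.122.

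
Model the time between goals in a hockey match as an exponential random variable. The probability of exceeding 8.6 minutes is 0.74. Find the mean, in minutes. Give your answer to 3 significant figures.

28.6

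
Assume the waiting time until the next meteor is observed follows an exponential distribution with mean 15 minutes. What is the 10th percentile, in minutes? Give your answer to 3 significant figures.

1.58

The rate is λ = 1/15 = 0.0666667 per minute.
Set 1 − e^(−λt) = 0.1, so t = −ln(0.9)/λ = 0.10536/0.0666667 ≈ 1.58041 minutes.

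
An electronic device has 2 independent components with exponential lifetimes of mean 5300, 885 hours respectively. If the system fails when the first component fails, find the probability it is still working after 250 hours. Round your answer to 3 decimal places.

0.719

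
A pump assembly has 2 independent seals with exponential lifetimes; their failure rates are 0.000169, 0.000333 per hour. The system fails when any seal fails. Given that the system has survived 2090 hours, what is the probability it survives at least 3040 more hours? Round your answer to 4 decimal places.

0.2174

Time to first failure ~ Exp(Σλ) with Σλ = 0.000502.
By memorylessness, P(T > 2090+3040 | T > 2090) = P(T > 3040) = e^(−0.000502·3040) ≈ 0.2174.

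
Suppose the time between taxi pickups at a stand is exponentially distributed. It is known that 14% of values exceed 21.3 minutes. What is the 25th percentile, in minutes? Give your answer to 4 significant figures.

3.117

e^(−λ·21.3) = 0.14 ⇒ λ = −ln(0.14)/21.3 = 0.0923058.
25th percentile: 1 − e^(−λt) = 0.25, t = −ln(0.75)/λ = 3.11662 minutes.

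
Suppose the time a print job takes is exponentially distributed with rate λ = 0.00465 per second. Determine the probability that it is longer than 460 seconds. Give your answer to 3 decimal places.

P(X > 460) = e^(−λ·460) = e^(−2.139) ≈ 0.118.

0.118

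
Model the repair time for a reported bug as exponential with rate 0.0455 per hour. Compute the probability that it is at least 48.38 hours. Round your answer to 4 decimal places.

0.1107

P(X > 48.38) = e^(−λ·48.38) = e^(−2.2013) ≈ 0.1107.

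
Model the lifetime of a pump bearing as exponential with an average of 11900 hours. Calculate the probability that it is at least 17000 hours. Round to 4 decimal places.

0.2397

The rate is λ = 1/11900 = 0.0000840336 per hour.
P(X > 17000) = e^(−λ·17000) = e^(−1.4286) ≈ 0.2397.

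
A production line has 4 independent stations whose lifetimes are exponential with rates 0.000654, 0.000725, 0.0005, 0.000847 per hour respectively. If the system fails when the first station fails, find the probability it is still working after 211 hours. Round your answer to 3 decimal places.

The time to first failure is exponential with rate Σλ = 0.000654 + 0.000725 + 0.0005 + 0.000847 = 0.002726.
P(min > 211) = e^(−0.002726·211) = e^(−0.57519) ≈ 0.563.

0.563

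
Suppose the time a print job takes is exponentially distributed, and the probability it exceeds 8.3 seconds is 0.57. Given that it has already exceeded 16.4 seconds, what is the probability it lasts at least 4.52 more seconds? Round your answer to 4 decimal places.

0.7363

From e^(−λ·8.3) = 0.57, λ = −ln(0.57)/8.3 = 0.0677252.
Memoryless: P(X > 16.4+4.52 | X > 16.4) = P(X > 4.52) = e^(−0.0677252·4.52) ≈ 0.7363.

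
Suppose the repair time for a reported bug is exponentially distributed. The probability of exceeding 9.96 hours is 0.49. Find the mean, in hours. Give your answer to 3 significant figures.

e^(−λ·9.96) = 0.49 ⇒ λ = −ln(0.49)/9.96 = 0.0716215.
Mean = 1/λ = 13.9623 hours.

14.0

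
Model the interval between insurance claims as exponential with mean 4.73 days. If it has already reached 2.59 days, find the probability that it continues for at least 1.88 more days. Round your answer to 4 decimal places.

0.6720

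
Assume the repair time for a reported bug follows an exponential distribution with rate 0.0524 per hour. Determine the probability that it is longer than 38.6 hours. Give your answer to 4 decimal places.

0.1323

P(X > 38.6) = e^(−λ·38.6) = e^(−2.0226) ≈ 0.1323.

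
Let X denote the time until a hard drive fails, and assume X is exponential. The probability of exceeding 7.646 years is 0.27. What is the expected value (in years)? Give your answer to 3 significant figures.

e^(−λ·7.646) = 0.27 ⇒ λ = −ln(0.27)/7.646 = 0.171244.
Mean = 1/λ = 5.83961 years.

5.84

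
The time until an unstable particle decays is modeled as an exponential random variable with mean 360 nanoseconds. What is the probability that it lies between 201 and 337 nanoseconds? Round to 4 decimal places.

0.1800

The rate is λ = 1/360 = 0.00277778 per nanosecond.
P(201 < X < 337) = e^(−λ·201) − e^(−λ·337) = 0.57216 − 0.39215 ≈ 0.1800.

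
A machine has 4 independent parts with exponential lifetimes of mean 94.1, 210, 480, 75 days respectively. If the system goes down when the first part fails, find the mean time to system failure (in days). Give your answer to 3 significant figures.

32.5

The first failure time is exponential with rate Σλ_i = 1/94.1 + 1/210 + 1/480 + 1/75 = 0.0308056 per day.
E[min] = 1/Σλ = 1/0.0308056 = 32.4617 days.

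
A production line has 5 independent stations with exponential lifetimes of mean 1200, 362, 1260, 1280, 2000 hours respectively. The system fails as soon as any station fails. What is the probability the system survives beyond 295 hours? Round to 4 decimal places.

0.1877

The first failure time is exponential with rate Σλ_i = 1/1200 + 1/362 + 1/1260 + 1/1280 + 1/2000 = 0.00567067 per hour.
P(min > 295) = e^(−0.00567067·295) = e^(−1.6728) ≈ 0.1877.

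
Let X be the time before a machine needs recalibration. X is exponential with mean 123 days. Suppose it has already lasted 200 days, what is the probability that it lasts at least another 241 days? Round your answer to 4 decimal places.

The rate is λ = 1/123 = 0.00813008 per day.
The exponential is memoryless, so the remaining time is again Exp(λ): the condition X > 200 is irrelevant.
P(X > 241) = e^(−1.9593) ≈ 0.1410.

0.1410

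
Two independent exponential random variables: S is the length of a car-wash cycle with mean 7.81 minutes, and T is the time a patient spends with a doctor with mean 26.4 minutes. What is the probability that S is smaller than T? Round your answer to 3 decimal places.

λ_1 = 1/7.81 = 0.128041, λ_2 = 1/26.4 = 0.0378788.
For independent exponentials, P(S < T) = λ_1/(λ_1+λ_2) = 0.128041/0.16592 ≈ 0.772.

0.772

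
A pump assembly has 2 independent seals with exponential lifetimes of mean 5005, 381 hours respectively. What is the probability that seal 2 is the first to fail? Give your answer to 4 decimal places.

0.9293

Rates: λ_i = 1/mean_i → 0.0001998, 0.00262467; Σλ = 0.00282447.
P(seal 2 first) = λ_2/Σλ = 0.00262467/0.00282447 ≈ 0.9293.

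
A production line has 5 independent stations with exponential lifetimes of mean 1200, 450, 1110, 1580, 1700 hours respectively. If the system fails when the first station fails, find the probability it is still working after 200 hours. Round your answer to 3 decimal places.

0.355

The first failure time is exponential with rate Σλ_i = 1/1200 + 1/450 + 1/1110 + 1/1580 + 1/1700 = 0.0051776 per hour.
P(min > 200) = e^(−0.0051776·200) = e^(−1.0355) ≈ 0.355.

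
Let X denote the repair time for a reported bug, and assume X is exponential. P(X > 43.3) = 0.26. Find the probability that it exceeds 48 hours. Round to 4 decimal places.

0.2246

e^(−λ·43.3) = 0.26 ⇒ λ = −ln(0.26)/43.3 = 0.0311102.
P(X > 48) = e^(−0.0311102·48) = e^(−1.4933) ≈ 0.2246.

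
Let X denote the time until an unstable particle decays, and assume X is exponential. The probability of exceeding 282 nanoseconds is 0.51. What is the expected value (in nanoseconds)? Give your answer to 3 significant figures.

e^(−λ·282) = 0.51 ⇒ λ = −ln(0.51)/282 = 0.00238775.
Mean = 1/λ = 418.805 nanoseconds.

419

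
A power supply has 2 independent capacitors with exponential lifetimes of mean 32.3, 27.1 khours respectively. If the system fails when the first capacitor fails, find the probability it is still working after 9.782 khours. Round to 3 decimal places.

The first failure time is exponential with rate Σλ_i = 1/32.3 + 1/27.1 = 0.0678601 per khour.
P(min > 9.782) = e^(−0.0678601·9.782) = e^(−0.66381) ≈ 0.515.

0.515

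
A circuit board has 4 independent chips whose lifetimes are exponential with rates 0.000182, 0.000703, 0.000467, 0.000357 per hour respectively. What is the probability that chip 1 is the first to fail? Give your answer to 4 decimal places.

The time to first failure is exponential with rate Σλ = 0.000182 + 0.000703 + 0.000467 + 0.000357 = 0.001709.
P(chip 1 first) = λ_1/Σλ = 0.000182/0.001709 ≈ 0.1065.

0.1065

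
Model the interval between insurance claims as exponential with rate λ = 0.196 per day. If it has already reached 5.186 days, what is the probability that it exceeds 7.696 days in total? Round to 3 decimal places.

0.611

The exponential is memoryless, so the remaining time is again Exp(λ): the condition X > 5.186 is irrelevant.
P(X > 2.51) = e^(−0.49196) ≈ 0.611.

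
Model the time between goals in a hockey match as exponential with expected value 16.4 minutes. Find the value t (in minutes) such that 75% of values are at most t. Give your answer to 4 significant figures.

22.74

The rate is λ = 1/16.4 = 0.0609756 per minute.
Set 1 − e^(−λt) = 0.75, so t = −ln(0.25)/λ = 1.3863/0.0609756 ≈ 22.7352 minutes.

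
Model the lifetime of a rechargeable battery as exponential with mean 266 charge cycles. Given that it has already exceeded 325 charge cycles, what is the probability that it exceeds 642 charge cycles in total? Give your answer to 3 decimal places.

0.304

The rate is λ = 1/266 = 0.0037594 per charge cycle.
P(X > s+t | X > s) = e^(−λ(s+t))/e^(−λs) = e^(−λt), independent of s = 325.
P(X > 317) = e^(−1.1917) ≈ 0.304.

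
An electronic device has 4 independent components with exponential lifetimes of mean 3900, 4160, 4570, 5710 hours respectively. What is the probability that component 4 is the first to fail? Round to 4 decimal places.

Rates: λ_i = 1/mean_i → 0.00025641, 0.000240385, 0.000218818, 0.000175131; Σλ = 0.000890745.
P(component 4 first) = λ_4/Σλ = 0.000175131/0.000890745 ≈ 0.1966.

0.1966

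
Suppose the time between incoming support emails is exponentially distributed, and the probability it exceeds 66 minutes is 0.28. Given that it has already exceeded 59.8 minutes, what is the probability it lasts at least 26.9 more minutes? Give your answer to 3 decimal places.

From e^(−λ·66) = 0.28, λ = −ln(0.28)/66 = 0.0192874.
Memoryless: P(X > 59.8+26.9 | X > 59.8) = P(X > 26.9) = e^(−0.0192874·26.9) ≈ 0.595.

0.595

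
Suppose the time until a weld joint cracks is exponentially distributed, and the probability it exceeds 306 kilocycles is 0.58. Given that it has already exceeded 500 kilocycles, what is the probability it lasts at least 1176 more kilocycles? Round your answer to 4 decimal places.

From e^(−λ·306) = 0.58, λ = −ln(0.58)/306 = 0.00178015.
Memoryless: P(X > 500+1176 | X > 500) = P(X > 1176) = e^(−0.00178015·1176) ≈ 0.1233.

0.1233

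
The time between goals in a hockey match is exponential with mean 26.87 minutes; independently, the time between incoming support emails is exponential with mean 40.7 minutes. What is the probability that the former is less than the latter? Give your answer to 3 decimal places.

0.602

λ_1 = 1/26.87 = 0.0372162, λ_2 = 1/40.7 = 0.02457.
For independent exponentials, P(the former < the latter) = λ_1/(λ_1+λ_2) = 0.0372162/0.0617863 ≈ 0.602.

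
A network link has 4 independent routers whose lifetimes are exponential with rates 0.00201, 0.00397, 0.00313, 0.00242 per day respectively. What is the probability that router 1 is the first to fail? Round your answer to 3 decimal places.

The time to first failure is exponential with rate Σλ = 0.00201 + 0.00397 + 0.00313 + 0.00242 = 0.01153.
P(router 1 first) = λ_1/Σλ = 0.00201/0.01153 ≈ 0.174.

0.174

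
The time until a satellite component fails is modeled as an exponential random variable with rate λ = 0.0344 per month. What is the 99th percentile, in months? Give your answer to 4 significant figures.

Set 1 − e^(−λt) = 0.99, so t = −ln(0.01)/λ = 4.6052/0.0344 ≈ 133.871 months.

133.9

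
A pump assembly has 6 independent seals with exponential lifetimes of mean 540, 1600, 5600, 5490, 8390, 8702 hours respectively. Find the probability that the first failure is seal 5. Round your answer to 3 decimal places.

Rates: λ_i = 1/mean_i → 0.00185185, 0.000625, 0.000178571, 0.000182149, 0.00011919, 0.000114916; Σλ = 0.00307168.
P(seal 5 first) = λ_5/Σλ = 0.00011919/0.00307168 ≈ 0.039.

0.039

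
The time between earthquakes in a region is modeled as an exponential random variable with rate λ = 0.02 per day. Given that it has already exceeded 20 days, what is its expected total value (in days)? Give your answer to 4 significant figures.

By memorylessness, E[X | X > 20] = 20 + 1/λ = 20 + 50 = 70 days.

70.00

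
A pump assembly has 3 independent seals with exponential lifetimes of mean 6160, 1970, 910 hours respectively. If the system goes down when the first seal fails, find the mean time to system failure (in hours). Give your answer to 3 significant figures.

The first failure time is exponential with rate Σλ_i = 1/6160 + 1/1970 + 1/910 = 0.00176885 per hour.
E[min] = 1/Σλ = 1/0.00176885 = 565.338 hours.

565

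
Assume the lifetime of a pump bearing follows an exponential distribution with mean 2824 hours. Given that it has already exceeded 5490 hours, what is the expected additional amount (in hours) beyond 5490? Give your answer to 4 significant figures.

The rate is λ = 1/2824 = 0.000354108 per hour.
By memorylessness, the remaining amount past any threshold is again Exp(λ) with mean 1/λ = 2824 hours.

2824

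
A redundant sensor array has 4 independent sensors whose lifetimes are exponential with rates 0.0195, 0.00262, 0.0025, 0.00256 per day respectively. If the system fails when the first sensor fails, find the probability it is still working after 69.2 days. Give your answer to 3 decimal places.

The time to first failure is exponential with rate Σλ = 0.0195 + 0.00262 + 0.0025 + 0.00256 = 0.02718.
P(min > 69.2) = e^(−0.02718·69.2) = e^(−1.8809) ≈ 0.152.

0.152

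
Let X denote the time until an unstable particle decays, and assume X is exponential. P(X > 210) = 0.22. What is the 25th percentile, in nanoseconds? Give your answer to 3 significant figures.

e^(−λ·210) = 0.22 ⇒ λ = −ln(0.22)/210 = 0.00721013.
25th percentile: 1 − e^(−λt) = 0.25, t = −ln(0.75)/λ = 39.8997 nanoseconds.

39.9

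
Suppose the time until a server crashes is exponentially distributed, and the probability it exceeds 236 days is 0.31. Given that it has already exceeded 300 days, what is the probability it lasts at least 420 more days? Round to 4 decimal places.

From e^(−λ·236) = 0.31, λ = −ln(0.31)/236 = 0.00496264.
Memoryless: P(X > 300+420 | X > 300) = P(X > 420) = e^(−0.00496264·420) ≈ 0.1244.

0.1244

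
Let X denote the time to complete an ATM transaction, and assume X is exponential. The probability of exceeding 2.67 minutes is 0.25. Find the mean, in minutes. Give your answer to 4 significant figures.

e^(−λ·2.67) = 0.25 ⇒ λ = −ln(0.25)/2.67 = 0.519211.
Mean = 1/λ = 1.926 minutes.

1.926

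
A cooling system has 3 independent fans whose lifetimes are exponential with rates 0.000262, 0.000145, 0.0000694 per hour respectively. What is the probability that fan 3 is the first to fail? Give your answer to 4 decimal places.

The time to first failure is exponential with rate Σλ = 0.000262 + 0.000145 + 0.0000694 = 0.0004764.
P(fan 3 first) = λ_3/Σλ = 0.0000694/0.0004764 ≈ 0.1457.

0.1457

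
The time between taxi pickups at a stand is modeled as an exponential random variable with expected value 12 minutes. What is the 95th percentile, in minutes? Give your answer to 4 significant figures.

35.95

The rate is λ = 1/12 = 0.0833333 per minute.
Set 1 − e^(−λt) = 0.95, so t = −ln(0.05)/λ = 2.9957/0.0833333 ≈ 35.9488 minutes.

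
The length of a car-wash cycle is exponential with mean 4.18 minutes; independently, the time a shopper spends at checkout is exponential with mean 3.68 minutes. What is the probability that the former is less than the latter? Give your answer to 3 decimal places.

λ_1 = 1/4.18 = 0.239234, λ_2 = 1/3.68 = 0.271739.
For independent exponentials, P(the former < the latter) = λ_1/(λ_1+λ_2) = 0.239234/0.510974 ≈ 0.468.

0.468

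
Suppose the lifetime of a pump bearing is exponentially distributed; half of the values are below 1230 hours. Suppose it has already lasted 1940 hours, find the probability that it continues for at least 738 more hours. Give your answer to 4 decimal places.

0.6598

For an exponential, median = ln(2)/λ, so λ = ln 2 / 1230 = 0.000563534 per hour.
P(X > s+t | X > s) = e^(−λ(s+t))/e^(−λs) = e^(−λt), independent of s = 1940.
P(X > 738) = e^(−0.41589) ≈ 0.6598.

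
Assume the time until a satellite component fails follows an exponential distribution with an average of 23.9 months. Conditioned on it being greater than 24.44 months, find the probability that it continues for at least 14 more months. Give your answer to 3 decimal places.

The rate is λ = 1/23.9 = 0.041841 per month.
P(X > s+t | X > s) = e^(−λ(s+t))/e^(−λs) = e^(−λt), independent of s = 24.44.
P(X > 14) = e^(−0.58577) ≈ 0.557.

0.557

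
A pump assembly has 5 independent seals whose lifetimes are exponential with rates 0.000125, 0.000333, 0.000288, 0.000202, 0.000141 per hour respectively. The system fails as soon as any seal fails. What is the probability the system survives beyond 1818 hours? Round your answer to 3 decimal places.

The time to first failure is exponential with rate Σλ = 0.000125 + 0.000333 + 0.000288 + 0.000202 + 0.000141 = 0.001089.
P(min > 1818) = e^(−0.001089·1818) = e^(−1.9798) ≈ 0.138.

0.138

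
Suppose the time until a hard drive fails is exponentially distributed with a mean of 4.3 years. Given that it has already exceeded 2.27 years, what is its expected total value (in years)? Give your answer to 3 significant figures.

The rate is λ = 1/4.3 = 0.232558 per year.
By memorylessness, E[X | X > 2.27] = 2.27 + 1/λ = 2.27 + 4.3 = 6.57 years.

6.57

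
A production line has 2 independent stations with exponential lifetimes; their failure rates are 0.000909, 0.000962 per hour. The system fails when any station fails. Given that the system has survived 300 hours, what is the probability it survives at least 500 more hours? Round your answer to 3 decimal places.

0.392

Time to first failure ~ Exp(Σλ) with Σλ = 0.001871.
By memorylessness, P(T > 300+500 | T > 300) = P(T > 500) = e^(−0.001871·500) ≈ 0.392.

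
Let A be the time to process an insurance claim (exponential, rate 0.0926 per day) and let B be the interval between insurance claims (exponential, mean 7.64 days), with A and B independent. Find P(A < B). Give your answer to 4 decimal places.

0.4143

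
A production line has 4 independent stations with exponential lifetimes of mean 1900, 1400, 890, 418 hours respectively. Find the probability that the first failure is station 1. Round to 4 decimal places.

Rates: λ_i = 1/mean_i → 0.000526316, 0.000714286, 0.0011236, 0.00239234; Σλ = 0.00475654.
P(station 1 first) = λ_1/Σλ = 0.000526316/0.00475654 ≈ 0.1107.

0.1107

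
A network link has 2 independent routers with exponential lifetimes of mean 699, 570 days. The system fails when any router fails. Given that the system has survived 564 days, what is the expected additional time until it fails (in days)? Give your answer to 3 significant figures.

314

First-failure rate Σλ = 1/699 + 1/570 = 0.003185.
By memorylessness the expected residual is 1/Σλ = 313.972 days, regardless of the 564 already elapsed.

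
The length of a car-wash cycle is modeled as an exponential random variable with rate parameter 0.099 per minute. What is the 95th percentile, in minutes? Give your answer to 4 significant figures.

30.26

Set 1 − e^(−λt) = 0.95, so t = −ln(0.05)/λ = 2.9957/0.099 ≈ 30.2599 minutes.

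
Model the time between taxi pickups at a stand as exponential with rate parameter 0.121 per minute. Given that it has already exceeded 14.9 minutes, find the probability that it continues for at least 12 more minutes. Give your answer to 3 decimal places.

0.234

By the memoryless property, P(X > 14.9+12 | X > 14.9) = P(X > 12).
P(X > 12) = e^(−1.452) ≈ 0.234.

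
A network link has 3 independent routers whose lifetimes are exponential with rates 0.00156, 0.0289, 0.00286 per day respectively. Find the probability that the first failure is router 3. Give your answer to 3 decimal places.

0.086

The time to first failure is exponential with rate Σλ = 0.00156 + 0.0289 + 0.00286 = 0.03332.
P(router 3 first) = λ_3/Σλ = 0.00286/0.03332 ≈ 0.086.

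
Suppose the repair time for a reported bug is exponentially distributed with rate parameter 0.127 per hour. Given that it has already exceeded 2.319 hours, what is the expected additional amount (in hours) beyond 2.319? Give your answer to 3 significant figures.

7.87

By memorylessness, the remaining amount past any threshold is again Exp(λ) with mean 1/λ = 7.87402 hours.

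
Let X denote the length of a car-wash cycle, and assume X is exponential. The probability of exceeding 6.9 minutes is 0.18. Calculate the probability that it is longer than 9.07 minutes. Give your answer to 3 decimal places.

e^(−λ·6.9) = 0.18 ⇒ λ = −ln(0.18)/6.9 = 0.248522.
P(X > 9.07) = e^(−0.248522·9.07) = e^(−2.2541) ≈ 0.105.

0.105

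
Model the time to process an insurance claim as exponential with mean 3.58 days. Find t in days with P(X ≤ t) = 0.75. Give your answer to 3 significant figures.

4.96

The rate is λ = 1/3.58 = 0.27933 per day.
Set 1 − e^(−λt) = 0.75, so t = −ln(0.25)/λ = 1.3863/0.27933 ≈ 4.96293 days.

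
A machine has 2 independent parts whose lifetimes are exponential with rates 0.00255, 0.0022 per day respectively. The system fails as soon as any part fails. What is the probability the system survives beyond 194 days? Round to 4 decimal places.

0.3979

The time to first failure is exponential with rate Σλ = 0.00255 + 0.0022 = 0.00475.
P(min > 194) = e^(−0.00475·194) = e^(−0.9215) ≈ 0.3979.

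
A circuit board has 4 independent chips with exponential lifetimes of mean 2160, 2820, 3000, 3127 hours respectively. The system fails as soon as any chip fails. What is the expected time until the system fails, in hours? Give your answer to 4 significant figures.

The first failure time is exponential with rate Σλ_i = 1/2160 + 1/2820 + 1/3000 + 1/3127 = 0.0014707 per hour.
E[min] = 1/Σλ = 1/0.0014707 = 679.948 hours.

679.9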